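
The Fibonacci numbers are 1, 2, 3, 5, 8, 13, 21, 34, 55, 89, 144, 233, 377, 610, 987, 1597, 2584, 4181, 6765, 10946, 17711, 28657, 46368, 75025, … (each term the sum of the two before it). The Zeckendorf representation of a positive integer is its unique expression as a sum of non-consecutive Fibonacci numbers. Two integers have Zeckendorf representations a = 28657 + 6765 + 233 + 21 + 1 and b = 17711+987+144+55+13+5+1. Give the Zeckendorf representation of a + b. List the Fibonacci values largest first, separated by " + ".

The two numbers are 35677 and 18916, so their sum is 54593.
Repeatedly subtract the largest Fibonacci number that fits:
take 46368 (≤ 54593); 54593 − 46368 = 8225
take 6765 (≤ 8225); 8225 − 6765 = 1460
take 987 (≤ 1460); 1460 − 987 = 473
take 377 (≤ 473); 473 − 377 = 96
take 89 (≤ 96); 96 − 89 = 7
take 5 (≤ 7); 7 − 5 = 2
take 2 (≤ 2); 2 − 2 = 0

46368 + 6765 + 987 + 377 + 89 + 5 + 2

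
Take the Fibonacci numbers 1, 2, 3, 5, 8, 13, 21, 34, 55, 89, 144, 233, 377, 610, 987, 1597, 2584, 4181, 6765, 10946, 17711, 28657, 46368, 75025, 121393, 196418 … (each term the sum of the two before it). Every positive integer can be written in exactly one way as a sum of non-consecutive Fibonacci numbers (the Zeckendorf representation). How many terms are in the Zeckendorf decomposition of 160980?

121393 ≤ 160980 < 196418, so take 121393; remainder 39587
28657 ≤ 39587 < 46368, so take 28657; remainder 10930
6765 ≤ 10930 < 10946, so take 6765; remainder 4165
2584 ≤ 4165 < 4181, so take 2584; remainder 1581
987 ≤ 1581 < 1597, so take 987; remainder 594
377 ≤ 594 < 610, so take 377; remainder 217
144 ≤ 217 < 233, so take 144; remainder 73
55 ≤ 73 < 89, so take 55; remainder 18
13 ≤ 18 < 21, so take 13; remainder 5
5 ≤ 5 < 8, so take 5; remainder 0
160980 = 121393 + 28657 + 6765 + 2584 + 987 + 377 + 144 + 55 + 13 + 5, which has 10 terms.

10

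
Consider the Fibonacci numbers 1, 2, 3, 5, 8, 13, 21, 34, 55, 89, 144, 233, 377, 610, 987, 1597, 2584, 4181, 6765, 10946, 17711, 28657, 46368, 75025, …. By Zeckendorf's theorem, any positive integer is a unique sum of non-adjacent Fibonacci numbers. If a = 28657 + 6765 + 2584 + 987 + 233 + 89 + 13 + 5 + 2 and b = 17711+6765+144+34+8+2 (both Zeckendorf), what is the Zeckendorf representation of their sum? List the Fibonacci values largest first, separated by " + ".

The two numbers are 39335 and 24664, so their sum is 63999.
Greedily peel off the largest Fibonacci term at each step:
46368 ≤ 63999 < 75025, so take 46368; remainder 17631
10946 ≤ 17631 < 17711, so take 10946; remainder 6685
4181 ≤ 6685 < 6765, so take 4181; remainder 2504
1597 ≤ 2504 < 2584, so take 1597; remainder 907
610 ≤ 907 < 987, so take 610; remainder 297
233 ≤ 297 < 377, so take 233; remainder 64
55 ≤ 64 < 89, so take 55; remainder 9
8 ≤ 9 < 13, so take 8; remainder 1
1 ≤ 1 < 2, so take 1; remainder 0

46368 + 10946 + 4181 + 1597 + 610 + 233 + 55 + 8 + 1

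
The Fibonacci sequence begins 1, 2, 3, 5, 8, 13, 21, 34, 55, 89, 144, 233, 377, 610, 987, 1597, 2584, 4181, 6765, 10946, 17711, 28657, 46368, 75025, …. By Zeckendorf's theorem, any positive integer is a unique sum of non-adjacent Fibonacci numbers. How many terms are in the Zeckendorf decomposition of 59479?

7

Repeatedly subtract the largest Fibonacci number that fits:
largest Fibonacci ≤ 59479 is 46368; 59479 − 46368 = 13111
largest Fibonacci ≤ 13111 is 10946; 13111 − 10946 = 2165
largest Fibonacci ≤ 2165 is 1597; 2165 − 1597 = 568
largest Fibonacci ≤ 568 is 377; 568 − 377 = 191
largest Fibonacci ≤ 191 is 144; 191 − 144 = 47
largest Fibonacci ≤ 47 is 34; 47 − 34 = 13
largest Fibonacci ≤ 13 is 13; 13 − 13 = 0
59479 = 46368 + 10946 + 1597 + 377 + 144 + 34 + 13, which has 7 terms.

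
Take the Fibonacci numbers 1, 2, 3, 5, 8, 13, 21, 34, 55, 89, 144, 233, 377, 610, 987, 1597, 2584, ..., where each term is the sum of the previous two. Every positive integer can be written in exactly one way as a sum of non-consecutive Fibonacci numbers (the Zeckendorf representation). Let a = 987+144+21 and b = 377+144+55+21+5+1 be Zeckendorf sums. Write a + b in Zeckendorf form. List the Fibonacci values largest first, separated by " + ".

The two numbers are 1152 and 603, so their sum is 1755.
Repeatedly subtract the largest Fibonacci number that fits:
1755 − 1597 = 158
158 − 144 = 14
14 − 13 = 1
1 − 1 = 0

1597 + 144 + 13 + 1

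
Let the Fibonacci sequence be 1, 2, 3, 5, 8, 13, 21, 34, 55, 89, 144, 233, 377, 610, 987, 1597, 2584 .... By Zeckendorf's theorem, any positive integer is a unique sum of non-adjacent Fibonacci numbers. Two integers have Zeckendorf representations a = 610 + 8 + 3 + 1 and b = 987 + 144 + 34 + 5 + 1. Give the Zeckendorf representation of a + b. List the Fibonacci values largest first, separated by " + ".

The two numbers are 622 and 1171, so their sum is 1793.
Greedy algorithm:
1793: greatest Fibonacci not exceeding it is 1597, leaving 196
196: greatest Fibonacci not exceeding it is 144, leaving 52
52: greatest Fibonacci not exceeding it is 34, leaving 18
18: greatest Fibonacci not exceeding it is 13, leaving 5
5: greatest Fibonacci not exceeding it is 5, leaving 0

1597 + 144 + 34 + 13 + 5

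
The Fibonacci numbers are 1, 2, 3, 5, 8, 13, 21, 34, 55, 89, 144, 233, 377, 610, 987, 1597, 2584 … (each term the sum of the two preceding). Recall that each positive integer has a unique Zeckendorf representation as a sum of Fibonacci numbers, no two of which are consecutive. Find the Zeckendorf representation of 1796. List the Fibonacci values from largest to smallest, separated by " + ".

largest Fibonacci ≤ 1796 is 1597; 1796 − 1597 = 199
largest Fibonacci ≤ 199 is 144; 199 − 144 = 55
largest Fibonacci ≤ 55 is 55; 55 − 55 = 0
So 1796 = 1597 + 144 + 55, with no two terms consecutive in the sequence.

1597 + 144 + 55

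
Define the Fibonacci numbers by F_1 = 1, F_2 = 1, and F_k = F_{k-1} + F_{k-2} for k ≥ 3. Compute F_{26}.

121393

Iterating the recurrence up to F_{22} = 17711 and F_{21} = 10946:
F_{23} = F_{22} + F_{21} = 17711 + 10946 = 28657
F_{24} = F_{23} + F_{22} = 28657 + 17711 = 46368
F_{25} = F_{24} + F_{23} = 46368 + 28657 = 75025
F_{26} = F_{25} + F_{24} = 75025 + 46368 = 121393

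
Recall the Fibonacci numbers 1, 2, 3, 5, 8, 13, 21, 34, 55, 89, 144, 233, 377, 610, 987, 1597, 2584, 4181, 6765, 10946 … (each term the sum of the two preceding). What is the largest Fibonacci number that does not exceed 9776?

6765 ≤ 9776 < 10946, so the largest Fibonacci number not exceeding 9776 is 6765.

6765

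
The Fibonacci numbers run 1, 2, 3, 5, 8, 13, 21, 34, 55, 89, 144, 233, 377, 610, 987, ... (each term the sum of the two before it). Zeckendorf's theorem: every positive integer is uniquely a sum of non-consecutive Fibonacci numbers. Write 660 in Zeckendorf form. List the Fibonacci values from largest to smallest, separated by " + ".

610 + 34 + 13 + 3

Greedily peel off the largest Fibonacci term at each step:
610 ≤ 660 < 987, so take 610; remainder 50
34 ≤ 50 < 55, so take 34; remainder 16
13 ≤ 16 < 21, so take 13; remainder 3
3 ≤ 3 < 5, so take 3; remainder 0
So 660 = 610 + 34 + 13 + 3, with no two terms consecutive in the sequence.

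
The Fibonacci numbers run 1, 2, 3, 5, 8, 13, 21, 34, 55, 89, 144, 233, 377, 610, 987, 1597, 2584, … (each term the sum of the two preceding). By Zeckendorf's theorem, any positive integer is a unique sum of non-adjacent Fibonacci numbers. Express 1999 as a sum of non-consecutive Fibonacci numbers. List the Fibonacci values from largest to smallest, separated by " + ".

take 1597 (≤ 1999); 1999 − 1597 = 402
take 377 (≤ 402); 402 − 377 = 25
take 21 (≤ 25); 25 − 21 = 4
take 3 (≤ 4); 4 − 3 = 1
take 1 (≤ 1); 1 − 1 = 0
So 1999 = 1597 + 377 + 21 + 3 + 1, with no two terms consecutive in the sequence.

1597 + 377 + 21 + 3 + 1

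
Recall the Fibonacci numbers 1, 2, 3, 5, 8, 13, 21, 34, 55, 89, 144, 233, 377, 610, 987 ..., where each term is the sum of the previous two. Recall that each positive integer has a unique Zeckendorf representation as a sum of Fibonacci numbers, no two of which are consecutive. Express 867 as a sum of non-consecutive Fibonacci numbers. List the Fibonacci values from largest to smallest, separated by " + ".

610 + 233 + 21 + 3

largest Fibonacci ≤ 867 is 610; 867 − 610 = 257
largest Fibonacci ≤ 257 is 233; 257 − 233 = 24
largest Fibonacci ≤ 24 is 21; 24 − 21 = 3
largest Fibonacci ≤ 3 is 3; 3 − 3 = 0
So 867 = 610 + 233 + 21 + 3, with no two terms consecutive in the sequence.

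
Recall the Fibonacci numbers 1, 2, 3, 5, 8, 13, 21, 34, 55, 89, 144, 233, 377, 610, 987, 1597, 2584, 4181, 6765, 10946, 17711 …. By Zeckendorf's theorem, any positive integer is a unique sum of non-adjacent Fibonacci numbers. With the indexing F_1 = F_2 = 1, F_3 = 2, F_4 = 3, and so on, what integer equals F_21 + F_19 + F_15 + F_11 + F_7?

F_21 + F_19 + F_15 + F_11 + F_7 = 10946 + 4181 + 610 + 89 + 13 = 15839.

15839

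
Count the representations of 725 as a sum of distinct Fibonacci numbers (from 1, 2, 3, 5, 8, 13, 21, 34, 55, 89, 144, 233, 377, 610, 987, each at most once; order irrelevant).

725 = 610+89+21+5 = 610+89+21+3+2 = 610+89+13+8+5 = 610+55+34+21+5 = … (16 more), for 20 in all.

20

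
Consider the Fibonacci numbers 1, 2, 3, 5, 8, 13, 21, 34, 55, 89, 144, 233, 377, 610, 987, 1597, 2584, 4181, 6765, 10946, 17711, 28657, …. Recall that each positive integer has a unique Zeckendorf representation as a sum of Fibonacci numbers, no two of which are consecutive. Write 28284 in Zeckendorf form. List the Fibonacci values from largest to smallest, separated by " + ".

Repeatedly subtract the largest Fibonacci number that fits:
subtract 17711 from 28284: 10573 remains
subtract 6765 from 10573: 3808 remains
subtract 2584 from 3808: 1224 remains
subtract 987 from 1224: 237 remains
subtract 233 from 237: 4 remains
subtract 3 from 4: 1 remains
subtract 1 from 1: 0 remains
So 28284 = 17711 + 6765 + 2584 + 987 + 233 + 3 + 1, with no two terms consecutive in the sequence.

17711 + 6765 + 2584 + 987 + 233 + 3 + 1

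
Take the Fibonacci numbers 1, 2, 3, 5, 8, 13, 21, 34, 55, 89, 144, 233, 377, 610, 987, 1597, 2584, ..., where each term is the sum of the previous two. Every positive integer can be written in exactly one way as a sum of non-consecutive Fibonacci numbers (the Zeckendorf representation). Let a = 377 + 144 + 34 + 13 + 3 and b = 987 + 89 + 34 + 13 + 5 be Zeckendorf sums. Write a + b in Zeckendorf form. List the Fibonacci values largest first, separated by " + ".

1597 + 89 + 13

The two numbers are 571 and 1128, so their sum is 1699.
largest Fibonacci ≤ 1699 is 1597; 1699 − 1597 = 102
largest Fibonacci ≤ 102 is 89; 102 − 89 = 13
largest Fibonacci ≤ 13 is 13; 13 − 13 = 0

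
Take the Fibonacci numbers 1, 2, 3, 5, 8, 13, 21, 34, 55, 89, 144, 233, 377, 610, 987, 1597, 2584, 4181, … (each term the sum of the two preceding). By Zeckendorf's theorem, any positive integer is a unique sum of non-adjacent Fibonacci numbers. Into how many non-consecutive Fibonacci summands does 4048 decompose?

6

take 2584 (≤ 4048); 4048 − 2584 = 1464
take 987 (≤ 1464); 1464 − 987 = 477
take 377 (≤ 477); 477 − 377 = 100
take 89 (≤ 100); 100 − 89 = 11
take 8 (≤ 11); 11 − 8 = 3
take 3 (≤ 3); 3 − 3 = 0
4048 = 2584 + 987 + 377 + 89 + 8 + 3, which has 6 terms.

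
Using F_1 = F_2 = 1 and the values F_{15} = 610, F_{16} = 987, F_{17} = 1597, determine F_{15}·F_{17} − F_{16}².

610·1597 − 987² = 974170 − 974169 = 1. (Cassini's identity: F_{k−1}F_{k+1} − F_k² = (−1)^k.)

1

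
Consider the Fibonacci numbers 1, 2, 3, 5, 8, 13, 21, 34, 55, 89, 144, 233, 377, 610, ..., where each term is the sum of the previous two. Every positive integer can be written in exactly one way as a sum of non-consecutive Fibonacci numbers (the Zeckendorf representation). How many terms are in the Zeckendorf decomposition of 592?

5

Greedily peel off the largest Fibonacci term at each step:
subtract 377 from 592: 215 remains
subtract 144 from 215: 71 remains
subtract 55 from 71: 16 remains
subtract 13 from 16: 3 remains
subtract 3 from 3: 0 remains
592 = 377 + 144 + 55 + 13 + 3, which has 5 terms.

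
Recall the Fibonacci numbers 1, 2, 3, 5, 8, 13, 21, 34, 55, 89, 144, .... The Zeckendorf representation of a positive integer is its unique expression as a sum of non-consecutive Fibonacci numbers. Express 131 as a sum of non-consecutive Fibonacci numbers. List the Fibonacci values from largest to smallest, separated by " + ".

Greedily peel off the largest Fibonacci term at each step:
131 − 89 = 42
42 − 34 = 8
8 − 8 = 0
So 131 = 89 + 34 + 8, with no two terms consecutive in the sequence.

89 + 34 + 8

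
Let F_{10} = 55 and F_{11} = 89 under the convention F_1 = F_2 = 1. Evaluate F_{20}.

By the doubling identity F_{2k} = F_k(2F_{k+1} − F_k): F_{20} = 55·(2·89 − 55) = 55·123 = 6765.

6765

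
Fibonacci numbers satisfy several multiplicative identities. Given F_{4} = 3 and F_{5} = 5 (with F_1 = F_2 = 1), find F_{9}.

By F_{2k+1} = F_k² + F_{k+1}²: F_{9} = 3² + 5² = 9 + 25 = 34.

34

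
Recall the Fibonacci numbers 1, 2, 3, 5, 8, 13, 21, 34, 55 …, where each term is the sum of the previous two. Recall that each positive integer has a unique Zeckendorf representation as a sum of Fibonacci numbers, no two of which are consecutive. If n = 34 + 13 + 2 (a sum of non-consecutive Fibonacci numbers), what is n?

34 + 13 + 2 = 49.

49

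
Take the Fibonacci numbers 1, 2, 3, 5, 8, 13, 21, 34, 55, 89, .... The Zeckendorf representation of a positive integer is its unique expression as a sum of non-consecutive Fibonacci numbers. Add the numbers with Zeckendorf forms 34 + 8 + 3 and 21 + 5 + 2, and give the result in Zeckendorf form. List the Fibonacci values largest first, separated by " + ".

The two numbers are 45 and 28, so their sum is 73.
55 ≤ 73 < 89, so take 55; remainder 18
13 ≤ 18 < 21, so take 13; remainder 5
5 ≤ 5 < 8, so take 5; remainder 0

55 + 13 + 5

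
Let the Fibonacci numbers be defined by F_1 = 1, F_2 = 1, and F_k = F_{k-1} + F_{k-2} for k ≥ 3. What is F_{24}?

46368

Iterating the recurrence up to F_{18} = 2584 and F_{17} = 1597:
F_{19} = F_{18} + F_{17} = 2584 + 1597 = 4181
F_{20} = F_{19} + F_{18} = 4181 + 2584 = 6765
F_{21} = F_{20} + F_{19} = 6765 + 4181 = 10946
F_{22} = F_{21} + F_{20} = 10946 + 6765 = 17711
F_{23} = F_{22} + F_{21} = 17711 + 10946 = 28657
F_{24} = F_{23} + F_{22} = 28657 + 17711 = 46368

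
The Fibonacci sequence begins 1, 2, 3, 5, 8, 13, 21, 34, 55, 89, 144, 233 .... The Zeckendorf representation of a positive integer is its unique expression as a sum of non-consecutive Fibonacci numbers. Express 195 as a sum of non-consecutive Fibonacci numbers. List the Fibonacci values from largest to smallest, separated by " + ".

144 + 34 + 13 + 3 + 1

144 ≤ 195 < 233, so take 144; remainder 51
34 ≤ 51 < 55, so take 34; remainder 17
13 ≤ 17 < 21, so take 13; remainder 4
3 ≤ 4 < 5, so take 3; remainder 1
1 ≤ 1 < 2, so take 1; remainder 0
So 195 = 144 + 34 + 13 + 3 + 1, with no two terms consecutive in the sequence.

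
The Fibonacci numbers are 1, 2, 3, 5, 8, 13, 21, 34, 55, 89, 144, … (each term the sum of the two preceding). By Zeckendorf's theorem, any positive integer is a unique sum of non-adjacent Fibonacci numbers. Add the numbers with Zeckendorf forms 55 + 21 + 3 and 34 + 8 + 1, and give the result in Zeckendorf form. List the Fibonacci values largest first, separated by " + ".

89 + 21 + 8 + 3 + 1

The two numbers are 79 and 43, so their sum is 122.
89 ≤ 122 < 144, so take 89; remainder 33
21 ≤ 33 < 34, so take 21; remainder 12
8 ≤ 12 < 13, so take 8; remainder 4
3 ≤ 4 < 5, so take 3; remainder 1
1 ≤ 1 < 2, so take 1; remainder 0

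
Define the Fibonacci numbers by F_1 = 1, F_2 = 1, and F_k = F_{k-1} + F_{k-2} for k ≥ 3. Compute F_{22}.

Iterating the recurrence up to F_{16} = 987 and F_{15} = 610:
F_{17} = F_{16} + F_{15} = 987 + 610 = 1597
F_{18} = F_{17} + F_{16} = 1597 + 987 = 2584
F_{19} = F_{18} + F_{17} = 2584 + 1597 = 4181
F_{20} = F_{19} + F_{18} = 4181 + 2584 = 6765
F_{21} = F_{20} + F_{19} = 6765 + 4181 = 10946
F_{22} = F_{21} + F_{20} = 10946 + 6765 = 17711

17711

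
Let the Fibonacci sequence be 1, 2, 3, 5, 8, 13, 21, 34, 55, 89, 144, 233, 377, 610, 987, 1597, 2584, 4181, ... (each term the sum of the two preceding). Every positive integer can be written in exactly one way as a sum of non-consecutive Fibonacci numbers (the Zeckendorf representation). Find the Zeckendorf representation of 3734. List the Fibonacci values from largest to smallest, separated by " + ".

2584 + 987 + 144 + 13 + 5 + 1

Greedy algorithm:
2584 ≤ 3734 < 4181, so take 2584; remainder 1150
987 ≤ 1150 < 1597, so take 987; remainder 163
144 ≤ 163 < 233, so take 144; remainder 19
13 ≤ 19 < 21, so take 13; remainder 6
5 ≤ 6 < 8, so take 5; remainder 1
1 ≤ 1 < 2, so take 1; remainder 0
So 3734 = 2584 + 987 + 144 + 13 + 5 + 1, with no two terms consecutive in the sequence.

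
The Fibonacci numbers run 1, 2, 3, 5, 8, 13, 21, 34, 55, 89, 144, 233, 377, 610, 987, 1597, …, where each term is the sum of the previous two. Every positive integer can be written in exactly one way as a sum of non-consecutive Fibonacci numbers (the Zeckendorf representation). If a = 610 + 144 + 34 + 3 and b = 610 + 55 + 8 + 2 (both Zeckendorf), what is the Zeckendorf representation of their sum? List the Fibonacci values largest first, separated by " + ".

987 + 377 + 89 + 13

The two numbers are 791 and 675, so their sum is 1466.
subtract 987 from 1466: 479 remains
subtract 377 from 479: 102 remains
subtract 89 from 102: 13 remains
subtract 13 from 13: 0 remains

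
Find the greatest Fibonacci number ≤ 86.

55

55 ≤ 86 < 89, so the largest Fibonacci number not exceeding 86 is 55.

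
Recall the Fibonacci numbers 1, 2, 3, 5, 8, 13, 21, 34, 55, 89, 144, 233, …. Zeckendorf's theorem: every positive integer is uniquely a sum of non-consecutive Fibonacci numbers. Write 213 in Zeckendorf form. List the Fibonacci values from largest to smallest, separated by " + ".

Repeatedly subtract the largest Fibonacci number that fits:
144 ≤ 213 < 233, so take 144; remainder 69
55 ≤ 69 < 89, so take 55; remainder 14
13 ≤ 14 < 21, so take 13; remainder 1
1 ≤ 1 < 2, so take 1; remainder 0
So 213 = 144 + 55 + 13 + 1, with no two terms consecutive in the sequence.

144 + 55 + 13 + 1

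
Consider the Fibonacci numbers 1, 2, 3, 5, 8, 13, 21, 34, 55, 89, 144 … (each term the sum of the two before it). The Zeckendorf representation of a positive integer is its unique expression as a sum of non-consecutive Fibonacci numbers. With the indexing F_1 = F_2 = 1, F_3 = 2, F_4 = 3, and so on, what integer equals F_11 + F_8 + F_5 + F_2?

116

F_11 + F_8 + F_5 + F_2 = 89 + 21 + 5 + 1 = 116.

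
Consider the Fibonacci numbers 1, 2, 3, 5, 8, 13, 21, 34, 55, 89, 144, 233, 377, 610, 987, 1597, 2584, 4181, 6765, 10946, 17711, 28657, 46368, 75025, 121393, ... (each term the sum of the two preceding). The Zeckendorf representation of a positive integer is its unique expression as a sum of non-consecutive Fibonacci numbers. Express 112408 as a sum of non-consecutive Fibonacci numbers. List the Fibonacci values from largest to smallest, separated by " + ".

75025 + 28657 + 6765 + 1597 + 233 + 89 + 34 + 8

Greedy algorithm:
subtract 75025 from 112408: 37383 remains
subtract 28657 from 37383: 8726 remains
subtract 6765 from 8726: 1961 remains
subtract 1597 from 1961: 364 remains
subtract 233 from 364: 131 remains
subtract 89 from 131: 42 remains
subtract 34 from 42: 8 remains
subtract 8 from 8: 0 remains
So 112408 = 75025 + 28657 + 6765 + 1597 + 233 + 89 + 34 + 8, with no two terms consecutive in the sequence.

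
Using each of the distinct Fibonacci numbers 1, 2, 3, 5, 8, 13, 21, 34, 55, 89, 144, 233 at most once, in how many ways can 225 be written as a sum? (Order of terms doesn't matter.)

Each representation comes from the Zeckendorf form by replacing some F_k with F_{k−1} + F_{k−2} where possible.
225 = 144+55+21+5 = 144+55+21+3+2 = 144+55+13+8+5 = 144+55+13+8+3+2 = 144+34+21+13+8+5 = … (3 more), for 8 in all.

8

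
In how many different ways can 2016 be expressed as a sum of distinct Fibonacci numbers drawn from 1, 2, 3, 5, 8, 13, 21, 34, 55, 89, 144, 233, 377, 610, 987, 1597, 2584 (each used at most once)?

Starting from the Zeckendorf form and repeatedly splitting a term F_k into F_{k−1} + F_{k−2} (when neither is already used) reaches every representation.
2016 = 1597+377+34+8 = 1597+377+34+5+3 = 1597+377+21+13+8 = 1597+233+144+34+8 = … (32 more), for 36 in all.

36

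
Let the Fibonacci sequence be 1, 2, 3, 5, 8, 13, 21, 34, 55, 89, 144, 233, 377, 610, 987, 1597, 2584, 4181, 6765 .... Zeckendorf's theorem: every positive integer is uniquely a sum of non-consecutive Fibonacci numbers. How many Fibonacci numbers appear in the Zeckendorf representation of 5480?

6

subtract 4181 from 5480: 1299 remains
subtract 987 from 1299: 312 remains
subtract 233 from 312: 79 remains
subtract 55 from 79: 24 remains
subtract 21 from 24: 3 remains
subtract 3 from 3: 0 remains
5480 = 4181 + 987 + 233 + 55 + 21 + 3, which has 6 terms.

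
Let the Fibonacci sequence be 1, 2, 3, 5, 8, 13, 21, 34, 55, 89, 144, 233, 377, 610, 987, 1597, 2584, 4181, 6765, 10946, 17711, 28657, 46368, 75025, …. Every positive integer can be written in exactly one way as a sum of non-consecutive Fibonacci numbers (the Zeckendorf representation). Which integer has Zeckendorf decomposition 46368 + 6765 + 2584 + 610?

56327

46368 + 6765 + 2584 + 610 = 56327.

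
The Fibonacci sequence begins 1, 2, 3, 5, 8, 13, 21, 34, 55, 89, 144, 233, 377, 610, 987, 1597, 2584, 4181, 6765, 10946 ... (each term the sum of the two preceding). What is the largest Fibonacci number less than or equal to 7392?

6765 ≤ 7392 < 10946, so the largest Fibonacci number not exceeding 7392 is 6765.

6765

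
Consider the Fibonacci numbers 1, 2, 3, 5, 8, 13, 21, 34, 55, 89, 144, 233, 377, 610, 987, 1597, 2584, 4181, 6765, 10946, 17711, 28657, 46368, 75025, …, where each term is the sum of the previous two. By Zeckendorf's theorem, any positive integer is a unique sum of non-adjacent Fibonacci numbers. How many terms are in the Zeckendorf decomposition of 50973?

5

Greedily peel off the largest Fibonacci term at each step:
largest Fibonacci ≤ 50973 is 46368; 50973 − 46368 = 4605
largest Fibonacci ≤ 4605 is 4181; 4605 − 4181 = 424
largest Fibonacci ≤ 424 is 377; 424 − 377 = 47
largest Fibonacci ≤ 47 is 34; 47 − 34 = 13
largest Fibonacci ≤ 13 is 13; 13 − 13 = 0
50973 = 46368 + 4181 + 377 + 34 + 13, which has 5 terms.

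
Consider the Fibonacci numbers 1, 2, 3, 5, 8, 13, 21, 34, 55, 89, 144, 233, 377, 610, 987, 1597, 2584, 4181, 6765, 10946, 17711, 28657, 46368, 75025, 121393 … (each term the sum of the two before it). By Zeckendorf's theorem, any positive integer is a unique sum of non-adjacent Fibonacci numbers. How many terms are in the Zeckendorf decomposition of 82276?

subtract 75025 from 82276: 7251 remains
subtract 6765 from 7251: 486 remains
subtract 377 from 486: 109 remains
subtract 89 from 109: 20 remains
subtract 13 from 20: 7 remains
subtract 5 from 7: 2 remains
subtract 2 from 2: 0 remains
82276 = 75025 + 6765 + 377 + 89 + 13 + 5 + 2, which has 7 terms.

7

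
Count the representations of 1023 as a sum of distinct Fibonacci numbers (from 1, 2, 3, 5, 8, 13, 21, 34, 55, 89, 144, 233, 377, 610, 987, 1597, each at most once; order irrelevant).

12

1023 = 987+34+2 = 987+21+13+2 = 610+377+34+2 = 987+21+8+5+2 = 610+377+21+13+2 = … (7 more), for 12 in all.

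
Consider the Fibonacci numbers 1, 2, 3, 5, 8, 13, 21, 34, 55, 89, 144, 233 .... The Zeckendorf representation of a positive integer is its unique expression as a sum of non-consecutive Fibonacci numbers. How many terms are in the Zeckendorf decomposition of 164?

largest Fibonacci ≤ 164 is 144; 164 − 144 = 20
largest Fibonacci ≤ 20 is 13; 20 − 13 = 7
largest Fibonacci ≤ 7 is 5; 7 − 5 = 2
largest Fibonacci ≤ 2 is 2; 2 − 2 = 0
164 = 144 + 13 + 5 + 2, which has 4 terms.

4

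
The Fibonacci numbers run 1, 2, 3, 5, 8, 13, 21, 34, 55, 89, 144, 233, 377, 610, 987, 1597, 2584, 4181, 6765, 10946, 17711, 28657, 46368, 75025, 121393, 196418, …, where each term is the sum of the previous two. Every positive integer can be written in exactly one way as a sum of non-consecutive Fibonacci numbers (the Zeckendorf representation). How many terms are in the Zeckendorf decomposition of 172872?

9

take 121393 (≤ 172872); 172872 − 121393 = 51479
take 46368 (≤ 51479); 51479 − 46368 = 5111
take 4181 (≤ 5111); 5111 − 4181 = 930
take 610 (≤ 930); 930 − 610 = 320
take 233 (≤ 320); 320 − 233 = 87
take 55 (≤ 87); 87 − 55 = 32
take 21 (≤ 32); 32 − 21 = 11
take 8 (≤ 11); 11 − 8 = 3
take 3 (≤ 3); 3 − 3 = 0
172872 = 121393 + 46368 + 4181 + 610 + 233 + 55 + 21 + 8 + 3, which has 9 terms.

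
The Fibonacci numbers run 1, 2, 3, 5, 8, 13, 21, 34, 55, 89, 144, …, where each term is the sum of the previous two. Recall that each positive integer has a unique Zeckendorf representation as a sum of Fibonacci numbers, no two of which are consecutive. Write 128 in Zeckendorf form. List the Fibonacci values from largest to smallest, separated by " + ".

89 + 34 + 5

Greedily peel off the largest Fibonacci term at each step:
128 − 89 = 39
39 − 34 = 5
5 − 5 = 0
So 128 = 89 + 34 + 5, with no two terms consecutive in the sequence.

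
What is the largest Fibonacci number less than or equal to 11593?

10946

10946 ≤ 11593 < 17711, so the largest Fibonacci number not exceeding 11593 is 10946.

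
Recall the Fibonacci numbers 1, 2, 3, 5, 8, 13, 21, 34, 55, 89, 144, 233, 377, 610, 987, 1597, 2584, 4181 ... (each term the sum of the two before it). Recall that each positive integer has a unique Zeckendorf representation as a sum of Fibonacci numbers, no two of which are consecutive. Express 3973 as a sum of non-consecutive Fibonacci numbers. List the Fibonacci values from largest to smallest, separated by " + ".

2584 + 987 + 377 + 21 + 3 + 1

subtract 2584 from 3973: 1389 remains
subtract 987 from 1389: 402 remains
subtract 377 from 402: 25 remains
subtract 21 from 25: 4 remains
subtract 3 from 4: 1 remains
subtract 1 from 1: 0 remains
So 3973 = 2584 + 987 + 377 + 21 + 3 + 1, with no two terms consecutive in the sequence.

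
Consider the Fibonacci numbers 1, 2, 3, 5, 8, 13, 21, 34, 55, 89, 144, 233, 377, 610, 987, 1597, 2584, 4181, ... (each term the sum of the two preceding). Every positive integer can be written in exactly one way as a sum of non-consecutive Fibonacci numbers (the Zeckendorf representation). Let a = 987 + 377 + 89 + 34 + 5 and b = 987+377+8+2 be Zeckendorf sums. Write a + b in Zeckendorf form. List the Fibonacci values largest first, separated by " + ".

The two numbers are 1492 and 1374, so their sum is 2866.
Greedily peel off the largest Fibonacci term at each step:
2866 − 2584 = 282
282 − 233 = 49
49 − 34 = 15
15 − 13 = 2
2 − 2 = 0

2584 + 233 + 34 + 13 + 2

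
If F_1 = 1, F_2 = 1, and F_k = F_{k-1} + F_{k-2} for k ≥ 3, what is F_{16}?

987

Iterating the recurrence up to F_{12} = 144 and F_{11} = 89:
F_{13} = F_{12} + F_{11} = 144 + 89 = 233
F_{14} = F_{13} + F_{12} = 233 + 144 = 377
F_{15} = F_{14} + F_{13} = 377 + 233 = 610
F_{16} = F_{15} + F_{14} = 610 + 377 = 987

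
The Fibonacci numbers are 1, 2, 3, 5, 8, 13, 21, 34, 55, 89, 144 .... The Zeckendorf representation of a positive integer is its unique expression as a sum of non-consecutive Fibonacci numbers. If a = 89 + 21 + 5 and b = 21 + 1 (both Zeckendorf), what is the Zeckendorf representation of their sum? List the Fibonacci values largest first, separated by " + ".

The two numbers are 115 and 22, so their sum is 137.
Repeatedly subtract the largest Fibonacci number that fits:
137 − 89 = 48
48 − 34 = 14
14 − 13 = 1
1 − 1 = 0

89 + 34 + 13 + 1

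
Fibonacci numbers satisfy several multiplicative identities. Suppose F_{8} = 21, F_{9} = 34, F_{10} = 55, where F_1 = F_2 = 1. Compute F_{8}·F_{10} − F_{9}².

21·55 − 34² = 1155 − 1156 = -1. (Cassini's identity: F_{k−1}F_{k+1} − F_k² = (−1)^k.)

-1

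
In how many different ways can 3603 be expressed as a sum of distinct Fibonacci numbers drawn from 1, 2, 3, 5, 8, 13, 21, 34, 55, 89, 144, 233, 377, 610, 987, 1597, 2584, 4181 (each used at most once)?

3603 = 2584+987+21+8+3 = 2584+987+21+8+2+1 = 2584+610+377+21+8+3 = … (27 more), for 30 in all.

30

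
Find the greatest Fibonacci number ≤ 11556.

10946 ≤ 11556 < 17711, so the largest Fibonacci number not exceeding 11556 is 10946.

10946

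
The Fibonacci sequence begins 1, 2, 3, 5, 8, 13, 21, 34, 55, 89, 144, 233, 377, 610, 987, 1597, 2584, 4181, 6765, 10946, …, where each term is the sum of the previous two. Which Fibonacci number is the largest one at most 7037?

6765 ≤ 7037 < 10946, so the largest Fibonacci number not exceeding 7037 is 6765.

6765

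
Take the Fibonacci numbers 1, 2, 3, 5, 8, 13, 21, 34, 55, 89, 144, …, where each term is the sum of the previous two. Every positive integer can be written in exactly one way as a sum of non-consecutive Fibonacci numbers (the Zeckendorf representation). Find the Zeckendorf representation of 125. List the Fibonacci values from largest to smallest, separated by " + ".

89 + 34 + 2

Repeatedly subtract the largest Fibonacci number that fits:
take 89 (≤ 125); 125 − 89 = 36
take 34 (≤ 36); 36 − 34 = 2
take 2 (≤ 2); 2 − 2 = 0
So 125 = 89 + 34 + 2, with no two terms consecutive in the sequence.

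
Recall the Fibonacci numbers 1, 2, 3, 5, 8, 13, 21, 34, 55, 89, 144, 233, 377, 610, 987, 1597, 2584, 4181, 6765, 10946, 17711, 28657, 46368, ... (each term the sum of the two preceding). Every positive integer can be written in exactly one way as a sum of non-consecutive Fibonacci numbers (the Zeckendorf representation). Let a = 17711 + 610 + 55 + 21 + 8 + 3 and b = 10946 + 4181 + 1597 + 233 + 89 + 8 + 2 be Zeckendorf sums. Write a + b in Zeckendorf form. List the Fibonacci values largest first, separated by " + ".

The two numbers are 18408 and 17056, so their sum is 35464.
35464 − 28657 = 6807
6807 − 6765 = 42
42 − 34 = 8
8 − 8 = 0

28657 + 6765 + 34 + 8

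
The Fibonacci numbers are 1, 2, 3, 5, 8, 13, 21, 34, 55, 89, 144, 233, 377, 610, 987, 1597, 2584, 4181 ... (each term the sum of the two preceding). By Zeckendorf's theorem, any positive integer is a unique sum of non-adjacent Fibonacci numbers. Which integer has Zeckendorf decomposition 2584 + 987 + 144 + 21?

3736

2584 + 987 + 144 + 21 = 3736.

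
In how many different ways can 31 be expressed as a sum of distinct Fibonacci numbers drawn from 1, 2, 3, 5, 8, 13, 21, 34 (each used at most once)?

Starting from the Zeckendorf form and repeatedly splitting a term F_k into F_{k−1} + F_{k−2} (when neither is already used) reaches every representation.
31 = 21+8+2 = 21+5+3+2 = 13+8+5+3+2 — 3 representations.

3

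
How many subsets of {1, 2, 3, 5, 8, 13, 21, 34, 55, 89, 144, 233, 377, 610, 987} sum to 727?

727 = 610+89+21+5+2 = 610+89+13+8+5+2 = 610+55+34+21+5+2 = 377+233+89+21+5+2 = … (6 more), for 10 in all.

10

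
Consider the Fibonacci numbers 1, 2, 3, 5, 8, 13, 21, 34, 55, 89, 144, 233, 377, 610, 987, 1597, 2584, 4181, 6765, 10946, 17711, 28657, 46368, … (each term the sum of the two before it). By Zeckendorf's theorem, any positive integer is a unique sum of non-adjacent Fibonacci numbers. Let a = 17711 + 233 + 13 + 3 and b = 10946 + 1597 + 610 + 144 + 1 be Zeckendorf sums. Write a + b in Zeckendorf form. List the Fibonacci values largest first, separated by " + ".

28657 + 2584 + 13 + 3 + 1

The two numbers are 17960 and 13298, so their sum is 31258.
31258: greatest Fibonacci not exceeding it is 28657, leaving 2601
2601: greatest Fibonacci not exceeding it is 2584, leaving 17
17: greatest Fibonacci not exceeding it is 13, leaving 4
4: greatest Fibonacci not exceeding it is 3, leaving 1
1: greatest Fibonacci not exceeding it is 1, leaving 0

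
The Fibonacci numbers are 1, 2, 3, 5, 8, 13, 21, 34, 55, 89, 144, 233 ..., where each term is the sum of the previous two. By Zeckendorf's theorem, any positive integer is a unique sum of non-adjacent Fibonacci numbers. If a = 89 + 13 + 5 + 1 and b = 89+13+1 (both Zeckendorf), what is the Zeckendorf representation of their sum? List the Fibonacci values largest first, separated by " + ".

144 + 55 + 8 + 3 + 1

The two numbers are 108 and 103, so their sum is 211.
211: greatest Fibonacci not exceeding it is 144, leaving 67
67: greatest Fibonacci not exceeding it is 55, leaving 12
12: greatest Fibonacci not exceeding it is 8, leaving 4
4: greatest Fibonacci not exceeding it is 3, leaving 1
1: greatest Fibonacci not exceeding it is 1, leaving 0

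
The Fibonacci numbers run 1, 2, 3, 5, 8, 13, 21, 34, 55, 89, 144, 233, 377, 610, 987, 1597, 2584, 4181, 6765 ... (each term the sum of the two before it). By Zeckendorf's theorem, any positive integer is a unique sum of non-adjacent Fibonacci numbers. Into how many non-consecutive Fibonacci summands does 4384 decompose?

5

Greedily peel off the largest Fibonacci term at each step:
largest Fibonacci ≤ 4384 is 4181; 4384 − 4181 = 203
largest Fibonacci ≤ 203 is 144; 203 − 144 = 59
largest Fibonacci ≤ 59 is 55; 59 − 55 = 4
largest Fibonacci ≤ 4 is 3; 4 − 3 = 1
largest Fibonacci ≤ 1 is 1; 1 − 1 = 0
4384 = 4181 + 144 + 55 + 3 + 1, which has 5 terms.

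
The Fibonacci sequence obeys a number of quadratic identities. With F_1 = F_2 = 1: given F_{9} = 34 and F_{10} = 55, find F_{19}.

4181

By F_{2k+1} = F_k² + F_{k+1}²: F_{19} = 34² + 55² = 1156 + 3025 = 4181.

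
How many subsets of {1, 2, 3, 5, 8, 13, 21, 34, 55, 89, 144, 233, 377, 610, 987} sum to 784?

Starting from the Zeckendorf form and repeatedly splitting a term F_k into F_{k−1} + F_{k−2} (when neither is already used) reaches every representation.
784 = 610+144+21+8+1 = 610+144+21+5+3+1 = 610+89+55+21+8+1 = … (11 more), for 14 in all.

14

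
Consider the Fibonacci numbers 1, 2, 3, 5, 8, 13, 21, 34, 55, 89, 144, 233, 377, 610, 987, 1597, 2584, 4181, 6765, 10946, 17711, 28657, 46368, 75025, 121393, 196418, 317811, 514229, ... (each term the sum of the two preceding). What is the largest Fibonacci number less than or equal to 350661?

317811

317811 ≤ 350661 < 514229, so the largest Fibonacci number not exceeding 350661 is 317811.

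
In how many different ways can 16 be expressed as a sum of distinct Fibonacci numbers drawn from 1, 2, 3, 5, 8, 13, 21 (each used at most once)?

4

16 = 13+3 = 13+2+1 = 8+5+3 = 8+5+2+1 — 4 representations.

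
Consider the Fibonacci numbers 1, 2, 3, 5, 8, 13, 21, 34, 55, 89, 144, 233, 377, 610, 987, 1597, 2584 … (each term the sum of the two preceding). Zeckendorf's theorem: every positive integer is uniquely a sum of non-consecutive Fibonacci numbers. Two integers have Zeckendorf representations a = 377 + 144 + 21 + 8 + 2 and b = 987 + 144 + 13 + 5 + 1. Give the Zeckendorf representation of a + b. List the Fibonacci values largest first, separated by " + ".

1597 + 89 + 13 + 3

The two numbers are 552 and 1150, so their sum is 1702.
take 1597 (≤ 1702); 1702 − 1597 = 105
take 89 (≤ 105); 105 − 89 = 16
take 13 (≤ 16); 16 − 13 = 3
take 3 (≤ 3); 3 − 3 = 0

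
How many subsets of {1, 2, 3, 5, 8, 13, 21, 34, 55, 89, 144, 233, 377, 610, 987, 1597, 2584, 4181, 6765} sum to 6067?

32

6067 = 4181+1597+233+55+1 = 4181+1597+233+34+21+1 = 4181+1597+144+89+55+1 = 4181+987+610+233+55+1 = … (28 more), for 32 in all.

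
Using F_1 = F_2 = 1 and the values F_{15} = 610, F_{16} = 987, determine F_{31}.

By the addition formula F_{m+n} = F_m F_{n+1} + F_{m−1} F_n with m=16, n=15: F_{31} = 987·987 + 610·610 = 974169 + 372100 = 1346269.

1346269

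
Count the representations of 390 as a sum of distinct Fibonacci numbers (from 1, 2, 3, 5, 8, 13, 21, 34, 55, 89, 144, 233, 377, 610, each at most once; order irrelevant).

Each representation comes from the Zeckendorf form by replacing some F_k with F_{k−1} + F_{k−2} where possible.
390 = 377+13 = 377+8+5 = 233+144+13 = 377+8+3+2 = 233+144+8+5 = … (7 more), for 12 in all.

12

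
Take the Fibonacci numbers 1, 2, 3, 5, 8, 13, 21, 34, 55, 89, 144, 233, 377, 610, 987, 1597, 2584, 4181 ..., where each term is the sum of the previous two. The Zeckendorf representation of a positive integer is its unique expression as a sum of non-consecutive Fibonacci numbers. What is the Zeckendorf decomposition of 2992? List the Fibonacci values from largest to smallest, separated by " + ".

2584 ≤ 2992 < 4181, so take 2584; remainder 408
377 ≤ 408 < 610, so take 377; remainder 31
21 ≤ 31 < 34, so take 21; remainder 10
8 ≤ 10 < 13, so take 8; remainder 2
2 ≤ 2 < 3, so take 2; remainder 0
So 2992 = 2584 + 377 + 21 + 8 + 2, with no two terms consecutive in the sequence.

2584 + 377 + 21 + 8 + 2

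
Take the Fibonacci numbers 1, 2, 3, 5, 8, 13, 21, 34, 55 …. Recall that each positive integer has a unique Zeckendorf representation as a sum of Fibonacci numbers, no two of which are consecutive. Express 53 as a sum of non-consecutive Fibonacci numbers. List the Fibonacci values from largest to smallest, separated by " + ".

Greedily peel off the largest Fibonacci term at each step:
53 − 34 = 19
19 − 13 = 6
6 − 5 = 1
1 − 1 = 0
So 53 = 34 + 13 + 5 + 1, with no two terms consecutive in the sequence.

34 + 13 + 5 + 1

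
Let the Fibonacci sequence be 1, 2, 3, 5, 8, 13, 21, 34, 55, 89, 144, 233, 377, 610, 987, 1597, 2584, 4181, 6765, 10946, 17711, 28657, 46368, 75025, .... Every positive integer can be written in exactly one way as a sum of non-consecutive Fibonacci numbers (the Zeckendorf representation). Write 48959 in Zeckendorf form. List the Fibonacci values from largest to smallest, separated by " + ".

Repeatedly subtract the largest Fibonacci number that fits:
46368 ≤ 48959 < 75025, so take 46368; remainder 2591
2584 ≤ 2591 < 4181, so take 2584; remainder 7
5 ≤ 7 < 8, so take 5; remainder 2
2 ≤ 2 < 3, so take 2; remainder 0
So 48959 = 46368 + 2584 + 5 + 2, with no two terms consecutive in the sequence.

46368 + 2584 + 5 + 2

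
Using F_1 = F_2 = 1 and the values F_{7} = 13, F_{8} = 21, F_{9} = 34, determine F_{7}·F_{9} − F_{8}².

1

13·34 − 21² = 442 − 441 = 1. (Cassini's identity: F_{k−1}F_{k+1} − F_k² = (−1)^k.)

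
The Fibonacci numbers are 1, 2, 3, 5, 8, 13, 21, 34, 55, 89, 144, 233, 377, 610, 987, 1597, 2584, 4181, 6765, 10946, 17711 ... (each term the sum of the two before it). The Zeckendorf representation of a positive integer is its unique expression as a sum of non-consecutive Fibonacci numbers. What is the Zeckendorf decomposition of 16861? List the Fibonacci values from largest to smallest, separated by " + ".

16861 − 10946 = 5915
5915 − 4181 = 1734
1734 − 1597 = 137
137 − 89 = 48
48 − 34 = 14
14 − 13 = 1
1 − 1 = 0
So 16861 = 10946 + 4181 + 1597 + 89 + 34 + 13 + 1, with no two terms consecutive in the sequence.

10946 + 4181 + 1597 + 89 + 34 + 13 + 1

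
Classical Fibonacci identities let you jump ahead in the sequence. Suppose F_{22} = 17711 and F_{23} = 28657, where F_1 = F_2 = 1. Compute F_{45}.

1134903170

By F_{2k+1} = F_k² + F_{k+1}²: F_{45} = 17711² + 28657² = 313679521 + 821223649 = 1134903170.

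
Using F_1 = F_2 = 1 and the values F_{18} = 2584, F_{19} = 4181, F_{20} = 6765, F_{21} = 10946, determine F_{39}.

By the addition formula F_{m+n} = F_m F_{n+1} + F_{m−1} F_n with m=19, n=20: F_{39} = 4181·10946 + 2584·6765 = 45765226 + 17480760 = 63245986.

63245986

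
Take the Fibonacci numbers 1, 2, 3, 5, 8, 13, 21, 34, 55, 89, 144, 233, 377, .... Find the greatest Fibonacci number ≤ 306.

233 ≤ 306 < 377, so the largest Fibonacci number not exceeding 306 is 233.

233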